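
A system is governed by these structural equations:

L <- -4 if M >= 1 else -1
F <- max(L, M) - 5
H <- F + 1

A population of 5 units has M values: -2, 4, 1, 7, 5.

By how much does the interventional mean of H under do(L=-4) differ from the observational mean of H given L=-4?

The intervention sets L=-4 in all 5 units regardless of M. Recomputing H per unit gives -6, 0, -3, 3, 1; average -1.
Conditioning on L=-4 selects the 4 unit(s) with M ∈ {4, 1, 7, 5}. Their H values: 0, -3, 3, 1. Mean = 0.25.
Difference = -1 − 0.25 = -1.25.

-1.25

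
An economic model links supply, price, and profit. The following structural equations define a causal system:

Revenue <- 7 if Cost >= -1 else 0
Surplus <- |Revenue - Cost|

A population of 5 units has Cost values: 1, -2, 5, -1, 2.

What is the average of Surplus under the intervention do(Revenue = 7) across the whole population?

6

The intervention sets Revenue=7 in all 5 units regardless of Cost. Recomputing Surplus per unit gives 6, 9, 2, 8, 5; average 6.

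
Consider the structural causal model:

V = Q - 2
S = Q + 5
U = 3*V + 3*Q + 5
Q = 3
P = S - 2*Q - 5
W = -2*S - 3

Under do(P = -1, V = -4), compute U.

2

Under do(P = -1, V = -4), each intervened variable's structural equation is replaced by its fixed value.
U = 3*V + 3*Q + 5  [with V=-4, Q=3]  = 2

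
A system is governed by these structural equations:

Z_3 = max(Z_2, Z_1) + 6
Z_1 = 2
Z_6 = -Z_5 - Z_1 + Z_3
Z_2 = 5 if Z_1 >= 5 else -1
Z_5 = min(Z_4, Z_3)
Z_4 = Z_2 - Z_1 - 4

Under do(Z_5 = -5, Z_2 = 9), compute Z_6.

18

The joint intervention fixes Z_5 = -5, Z_2 = 9, removing each variable's own equation.
Z_3 = max(Z_2, Z_1) + 6  [with Z_2=9, Z_1=2]  = 15
Z_6 = -Z_5 - Z_1 + Z_3  [with Z_5=-5, Z_1=2, Z_3=15]  = 18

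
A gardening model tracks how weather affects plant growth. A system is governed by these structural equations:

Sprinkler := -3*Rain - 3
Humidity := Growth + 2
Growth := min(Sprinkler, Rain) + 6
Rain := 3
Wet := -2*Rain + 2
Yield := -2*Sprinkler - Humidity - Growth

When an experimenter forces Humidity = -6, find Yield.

The intervention breaks the incoming arrows to Humidity: Humidity := Growth + 2 no longer applies, and Humidity = -6.
Sprinkler = -3*Rain - 3  [with Rain=3]  = -12
Growth = min(Sprinkler, Rain) + 6  [with Sprinkler=-12, Rain=3]  = -6
Yield = -2*Sprinkler - Humidity - Growth  [with Sprinkler=-12, Humidity=-6, Growth=-6]  = 36

36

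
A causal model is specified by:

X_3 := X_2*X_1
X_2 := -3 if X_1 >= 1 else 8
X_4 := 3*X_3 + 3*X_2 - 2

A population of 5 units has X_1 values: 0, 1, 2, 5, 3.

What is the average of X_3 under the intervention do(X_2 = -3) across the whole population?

-6.6

The intervention sets X_2=-3 in all 5 units regardless of X_1. Recomputing X_3 per unit gives 0, -3, -6, -15, -9; average -6.6.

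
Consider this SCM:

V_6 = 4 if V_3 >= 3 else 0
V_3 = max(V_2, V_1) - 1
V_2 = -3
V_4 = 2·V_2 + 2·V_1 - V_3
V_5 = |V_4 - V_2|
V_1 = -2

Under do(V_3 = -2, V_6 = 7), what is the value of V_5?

The joint intervention fixes V_3 = -2, V_6 = 7, removing each variable's own equation.
V_4 = 2·V_2 + 2·V_1 - V_3  [with V_2=-3, V_1=-2, V_3=-2]  = -8
V_5 = |V_4 - V_2|  [with V_4=-8, V_2=-3]  = 5

5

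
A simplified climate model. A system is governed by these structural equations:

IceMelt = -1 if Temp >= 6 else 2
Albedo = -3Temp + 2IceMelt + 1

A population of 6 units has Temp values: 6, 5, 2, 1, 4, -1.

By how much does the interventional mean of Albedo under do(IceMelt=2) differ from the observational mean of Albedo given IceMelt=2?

-1.9

do(IceMelt=2) breaks IceMelt's dependence on Temp. With IceMelt=2 fixed, Albedo across the units is -13, -10, -1, 2, -7, 8, mean -3.5.
Observing IceMelt=2 restricts to units where IceMelt's equation naturally yields 2: Temp ∈ {5, 2, 1, 4, -1}. In that subpopulation Albedo = -10, -1, 2, -7, 8, mean -1.6.
Difference = -3.5 − (-1.6) = -1.9.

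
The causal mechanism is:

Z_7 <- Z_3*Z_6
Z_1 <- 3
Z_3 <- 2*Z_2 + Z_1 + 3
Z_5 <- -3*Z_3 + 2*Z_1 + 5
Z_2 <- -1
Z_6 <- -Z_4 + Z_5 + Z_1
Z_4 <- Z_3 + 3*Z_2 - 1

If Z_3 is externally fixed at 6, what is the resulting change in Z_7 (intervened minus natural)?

The intervention breaks the incoming arrows to Z_3: Z_3 <- 2*Z_2 + Z_1 + 3 no longer applies, and Z_3 = 6.
Z_4 = Z_3 + 3*Z_2 - 1  [with Z_3=6, Z_2=-1]  = 2
Z_5 = -3*Z_3 + 2*Z_1 + 5  [with Z_3=6, Z_1=3]  = -7
Z_6 = -Z_4 + Z_5 + Z_1  [with Z_4=2, Z_5=-7, Z_1=3]  = -6
Z_7 = Z_3*Z_6  [with Z_3=6, Z_6=-6]  = -36
Without intervention: Z_3 = 2*Z_2 + Z_1 + 3  [with Z_2=-1, Z_1=3]  = 4; Z_4 = Z_3 + 3*Z_2 - 1  [with Z_3=4, Z_2=-1]  = 0; Z_5 = -3*Z_3 + 2*Z_1 + 5  [with Z_3=4, Z_1=3]  = -1; Z_6 = -Z_4 + Z_5 + Z_1  [with Z_4=0, Z_5=-1, Z_1=3]  = 2; Z_7 = Z_3*Z_6  [with Z_3=4, Z_6=2]  = 8.
Change = -36 − 8 = -44.

-44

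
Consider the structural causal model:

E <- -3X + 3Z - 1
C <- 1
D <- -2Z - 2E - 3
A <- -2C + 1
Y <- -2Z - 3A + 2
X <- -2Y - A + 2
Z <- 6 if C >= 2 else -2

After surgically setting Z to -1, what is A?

Under do(Z=-1), the mechanism Z <- 6 if C >= 2 else -2 is discarded; Z is fixed at -1.
Since A is not a descendant of the intervened variable, it is unaffected.
A = -2C + 1  [with C=1]  = -1

-1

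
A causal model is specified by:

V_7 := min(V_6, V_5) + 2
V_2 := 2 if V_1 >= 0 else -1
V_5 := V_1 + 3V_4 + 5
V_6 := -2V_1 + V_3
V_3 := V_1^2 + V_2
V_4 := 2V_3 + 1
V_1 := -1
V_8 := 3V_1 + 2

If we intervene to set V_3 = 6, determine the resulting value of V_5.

do(V_3=6) replaces the equation V_3 := V_1^2 + V_2 with the constant V_3 = 6.
V_4 = 2V_3 + 1  [with V_3=6]  = 13
V_5 = V_1 + 3V_4 + 5  [with V_1=-1, V_4=13]  = 43

43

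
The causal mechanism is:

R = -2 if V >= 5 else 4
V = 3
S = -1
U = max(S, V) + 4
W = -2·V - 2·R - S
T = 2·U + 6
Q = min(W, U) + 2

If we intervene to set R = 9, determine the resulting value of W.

The intervention breaks the incoming arrows to R: R = -2 if V >= 5 else 4 no longer applies, and R = 9.
W = -2·V - 2·R - S  [with V=3, R=9, S=-1]  = -23

-23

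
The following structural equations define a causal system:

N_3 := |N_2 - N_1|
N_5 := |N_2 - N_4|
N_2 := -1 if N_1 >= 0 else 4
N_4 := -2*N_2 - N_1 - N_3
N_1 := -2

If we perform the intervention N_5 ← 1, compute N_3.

6

do(N_5=1) replaces the equation N_5 := |N_2 - N_4| with the constant N_5 = 1.
N_3 is not downstream of the intervention, so its value is determined by the original equations.
N_2 = -1 if N_1 >= 0 else 4  [with N_1=-2]  = 4
N_3 = |N_2 - N_1|  [with N_2=4, N_1=-2]  = 6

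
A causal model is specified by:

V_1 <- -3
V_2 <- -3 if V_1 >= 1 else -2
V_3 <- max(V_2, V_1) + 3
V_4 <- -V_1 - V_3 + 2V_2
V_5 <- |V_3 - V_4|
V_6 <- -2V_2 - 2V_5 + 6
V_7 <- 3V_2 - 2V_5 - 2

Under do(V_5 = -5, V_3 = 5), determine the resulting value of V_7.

2

The joint intervention fixes V_5 = -5, V_3 = 5, removing each variable's own equation.
V_2 = -3 if V_1 >= 1 else -2  [with V_1=-3]  = -2
V_7 = 3V_2 - 2V_5 - 2  [with V_2=-2, V_5=-5]  = 2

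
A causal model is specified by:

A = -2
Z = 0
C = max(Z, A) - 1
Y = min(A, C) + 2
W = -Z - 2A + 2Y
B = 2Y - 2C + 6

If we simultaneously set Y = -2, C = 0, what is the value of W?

0

The joint intervention fixes Y = -2, C = 0, removing each variable's own equation.
W = -Z - 2A + 2Y  [with Z=0, A=-2, Y=-2]  = 0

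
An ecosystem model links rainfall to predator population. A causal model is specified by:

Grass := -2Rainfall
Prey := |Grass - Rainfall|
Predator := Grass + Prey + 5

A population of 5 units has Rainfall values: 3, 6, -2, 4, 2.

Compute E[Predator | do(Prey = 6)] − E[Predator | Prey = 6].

-5.2

do(Prey=6) breaks Prey's dependence on Rainfall. With Prey=6 fixed, Predator across the units is 5, -1, 15, 3, 7, mean 5.8.
E[Predator|Prey=6] averages over only the 2 units with Prey=6 (Rainfall = -2, 2): Predator = 15, 7, mean 11.
Difference = 5.8 − 11 = -5.2.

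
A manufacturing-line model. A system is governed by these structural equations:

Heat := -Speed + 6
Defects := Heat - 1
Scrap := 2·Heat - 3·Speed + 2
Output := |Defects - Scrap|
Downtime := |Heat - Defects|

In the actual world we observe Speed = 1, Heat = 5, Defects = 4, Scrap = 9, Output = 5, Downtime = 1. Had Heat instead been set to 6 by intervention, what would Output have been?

do(Heat=6) replaces the equation Heat := -Speed + 6 with the constant Heat = 6.
Defects = Heat - 1  [with Heat=6]  = 5
Scrap = 2·Heat - 3·Speed + 2  [with Heat=6, Speed=1]  = 11
Output = |Defects - Scrap|  [with Defects=5, Scrap=11]  = 6

6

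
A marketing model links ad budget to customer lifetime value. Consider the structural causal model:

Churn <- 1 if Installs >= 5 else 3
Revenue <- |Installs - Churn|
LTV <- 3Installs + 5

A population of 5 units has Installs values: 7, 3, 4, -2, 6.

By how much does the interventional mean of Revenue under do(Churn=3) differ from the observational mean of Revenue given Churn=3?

The intervention sets Churn=3 in all 5 units regardless of Installs. Recomputing Revenue per unit gives 4, 0, 1, 5, 3; average 2.6.
Conditioning on Churn=3 selects the 3 unit(s) with Installs ∈ {3, 4, -2}. Their Revenue values: 0, 1, 5. Mean = 2.
Difference = 2.6 − 2 = 0.6.

0.6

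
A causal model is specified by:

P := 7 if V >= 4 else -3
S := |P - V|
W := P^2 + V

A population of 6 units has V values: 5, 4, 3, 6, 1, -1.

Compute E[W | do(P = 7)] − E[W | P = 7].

Every unit gets P=7 under the intervention. W values become 54, 53, 52, 55, 50, 48; E[W|do(P=7)] = 52.
Conditioning on P=7 selects the 3 unit(s) with V ∈ {5, 4, 6}. Their W values: 54, 53, 55. Mean = 54.
Difference = 52 − 54 = -2.

-2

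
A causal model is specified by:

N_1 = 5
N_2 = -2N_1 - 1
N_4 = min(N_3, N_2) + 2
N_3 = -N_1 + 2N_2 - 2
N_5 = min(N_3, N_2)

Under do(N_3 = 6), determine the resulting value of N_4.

-9

The intervention breaks the incoming arrows to N_3: N_3 = -N_1 + 2N_2 - 2 no longer applies, and N_3 = 6.
N_2 = -2N_1 - 1  [with N_1=5]  = -11
N_4 = min(N_3, N_2) + 2  [with N_3=6, N_2=-11]  = -9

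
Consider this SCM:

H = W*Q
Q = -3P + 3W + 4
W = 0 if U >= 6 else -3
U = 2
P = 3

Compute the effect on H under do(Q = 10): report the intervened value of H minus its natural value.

-72

Intervening sets Q = 10 and removes its equation (Q = -3P + 3W + 4).
W = 0 if U >= 6 else -3  [with U=2]  = -3
H = W*Q  [with W=-3, Q=10]  = -30
Without intervention: W = 0 if U >= 6 else -3  [with U=2]  = -3; Q = -3P + 3W + 4  [with P=3, W=-3]  = -14; H = W*Q  [with W=-3, Q=-14]  = 42.
Change = -30 − 42 = -72.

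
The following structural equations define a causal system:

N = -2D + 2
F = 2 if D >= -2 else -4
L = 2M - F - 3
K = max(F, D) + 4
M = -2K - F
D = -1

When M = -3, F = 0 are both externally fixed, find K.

Setting M = -3, F = 0 by intervention discards those variables' equations.
K = max(F, D) + 4  [with F=0, D=-1]  = 4

4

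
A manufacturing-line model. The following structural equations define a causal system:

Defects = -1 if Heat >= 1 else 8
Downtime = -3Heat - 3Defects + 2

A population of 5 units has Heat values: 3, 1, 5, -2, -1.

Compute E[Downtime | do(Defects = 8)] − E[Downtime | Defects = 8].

The intervention sets Defects=8 in all 5 units regardless of Heat. Recomputing Downtime per unit gives -31, -25, -37, -16, -19; average -25.6.
E[Downtime|Defects=8] averages over only the 2 units with Defects=8 (Heat = -2, -1): Downtime = -16, -19, mean -17.5.
Difference = -25.6 − (-17.5) = -8.1.

-8.1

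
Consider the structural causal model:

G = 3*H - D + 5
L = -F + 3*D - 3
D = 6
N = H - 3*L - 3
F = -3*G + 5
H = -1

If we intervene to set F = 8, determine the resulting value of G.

Under do(F=8), the mechanism F = -3*G + 5 is discarded; F is fixed at 8.
Since G is not a descendant of the intervened variable, it is unaffected.
G = 3*H - D + 5  [with H=-1, D=6]  = -4

-4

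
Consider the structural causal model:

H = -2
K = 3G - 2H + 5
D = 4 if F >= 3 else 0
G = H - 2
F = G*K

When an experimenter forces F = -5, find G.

-4

The intervention breaks the incoming arrows to F: F = G*K no longer applies, and F = -5.
Since G is not a descendant of the intervened variable, it is unaffected.
G = H - 2  [with H=-2]  = -4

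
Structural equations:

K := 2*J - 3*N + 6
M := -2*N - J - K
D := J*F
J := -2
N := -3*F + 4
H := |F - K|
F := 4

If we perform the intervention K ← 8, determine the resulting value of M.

Under do(K=8), the mechanism K := 2*J - 3*N + 6 is discarded; K is fixed at 8.
N = -3*F + 4  [with F=4]  = -8
M = -2*N - J - K  [with N=-8, J=-2, K=8]  = 10

10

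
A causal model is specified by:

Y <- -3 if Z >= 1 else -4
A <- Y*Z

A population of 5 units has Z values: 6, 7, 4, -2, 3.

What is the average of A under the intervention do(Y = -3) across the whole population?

-10.8

do(Y=-3) breaks Y's dependence on Z. With Y=-3 fixed, A across the units is -18, -21, -12, 6, -9, mean -10.8.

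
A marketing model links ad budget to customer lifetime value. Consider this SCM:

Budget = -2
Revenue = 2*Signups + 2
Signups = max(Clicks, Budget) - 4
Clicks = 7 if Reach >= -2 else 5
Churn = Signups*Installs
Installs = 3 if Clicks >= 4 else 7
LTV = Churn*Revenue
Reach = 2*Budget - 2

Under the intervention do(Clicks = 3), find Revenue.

The intervention breaks the incoming arrows to Clicks: Clicks = 7 if Reach >= -2 else 5 no longer applies, and Clicks = 3.
Signups = max(Clicks, Budget) - 4  [with Clicks=3, Budget=-2]  = -1
Revenue = 2*Signups + 2  [with Signups=-1]  = 0

0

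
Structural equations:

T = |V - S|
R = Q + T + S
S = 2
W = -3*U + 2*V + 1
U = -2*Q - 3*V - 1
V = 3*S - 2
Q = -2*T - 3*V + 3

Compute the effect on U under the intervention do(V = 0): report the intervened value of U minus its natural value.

Under do(V=0), the mechanism V = 3*S - 2 is discarded; V is fixed at 0.
T = |V - S|  [with V=0, S=2]  = 2
Q = -2*T - 3*V + 3  [with T=2, V=0]  = -1
U = -2*Q - 3*V - 1  [with Q=-1, V=0]  = 1
Without intervention: V = 3*S - 2  [with S=2]  = 4; T = |V - S|  [with V=4, S=2]  = 2; Q = -2*T - 3*V + 3  [with T=2, V=4]  = -13; U = -2*Q - 3*V - 1  [with Q=-13, V=4]  = 13.
Change = 1 − 13 = -12.

-12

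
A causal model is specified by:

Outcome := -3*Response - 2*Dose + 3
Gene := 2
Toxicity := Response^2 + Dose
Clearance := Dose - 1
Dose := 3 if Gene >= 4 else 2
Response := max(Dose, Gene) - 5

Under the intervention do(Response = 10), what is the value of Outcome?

-31

The intervention breaks the incoming arrows to Response: Response := max(Dose, Gene) - 5 no longer applies, and Response = 10.
Dose = 3 if Gene >= 4 else 2  [with Gene=2]  = 2
Outcome = -3*Response - 2*Dose + 3  [with Response=10, Dose=2]  = -31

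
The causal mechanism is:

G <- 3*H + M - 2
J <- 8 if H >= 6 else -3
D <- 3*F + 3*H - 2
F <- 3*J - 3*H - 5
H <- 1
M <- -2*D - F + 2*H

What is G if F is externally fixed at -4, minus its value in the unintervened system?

The intervention breaks the incoming arrows to F: F <- 3*J - 3*H - 5 no longer applies, and F = -4.
D = 3*F + 3*H - 2  [with F=-4, H=1]  = -11
M = -2*D - F + 2*H  [with D=-11, F=-4, H=1]  = 28
G = 3*H + M - 2  [with H=1, M=28]  = 29
Without intervention: J = 8 if H >= 6 else -3  [with H=1]  = -3; F = 3*J - 3*H - 5  [with J=-3, H=1]  = -17; D = 3*F + 3*H - 2  [with F=-17, H=1]  = -50; M = -2*D - F + 2*H  [with D=-50, F=-17, H=1]  = 119; G = 3*H + M - 2  [with H=1, M=119]  = 120.
Change = 29 − 120 = -91.

-91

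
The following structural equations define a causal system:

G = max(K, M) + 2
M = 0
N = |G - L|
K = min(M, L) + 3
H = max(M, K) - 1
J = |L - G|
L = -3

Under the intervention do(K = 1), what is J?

do(K=1) replaces the equation K = min(M, L) + 3 with the constant K = 1.
G = max(K, M) + 2  [with K=1, M=0]  = 3
J = |L - G|  [with L=-3, G=3]  = 6

6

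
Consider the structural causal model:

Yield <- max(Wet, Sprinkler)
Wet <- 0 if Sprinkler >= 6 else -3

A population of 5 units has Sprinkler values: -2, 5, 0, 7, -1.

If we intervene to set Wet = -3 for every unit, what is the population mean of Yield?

Under do(Wet=-3), Wet's equation is replaced by Wet=-3 for every unit. Per-unit Yield: -2, 5, 0, 7, -1. Mean = 1.8.

1.8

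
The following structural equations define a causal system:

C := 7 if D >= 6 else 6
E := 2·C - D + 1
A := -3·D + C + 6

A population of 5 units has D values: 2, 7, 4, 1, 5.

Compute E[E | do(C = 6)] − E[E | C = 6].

-0.8

Every unit gets C=6 under the intervention. E values become 11, 6, 9, 12, 8; E[E|do(C=6)] = 9.2.
E[E|C=6] averages over only the 4 units with C=6 (D = 2, 4, 1, 5): E = 11, 9, 12, 8, mean 10.
Difference = 9.2 − 10 = -0.8.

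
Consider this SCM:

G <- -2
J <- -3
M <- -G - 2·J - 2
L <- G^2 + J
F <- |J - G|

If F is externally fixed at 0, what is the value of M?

do(F=0) replaces the equation F <- |J - G| with the constant F = 0.
M is not downstream of the intervention, so its value is determined by the original equations.
M = -G - 2·J - 2  [with G=-2, J=-3]  = 6

6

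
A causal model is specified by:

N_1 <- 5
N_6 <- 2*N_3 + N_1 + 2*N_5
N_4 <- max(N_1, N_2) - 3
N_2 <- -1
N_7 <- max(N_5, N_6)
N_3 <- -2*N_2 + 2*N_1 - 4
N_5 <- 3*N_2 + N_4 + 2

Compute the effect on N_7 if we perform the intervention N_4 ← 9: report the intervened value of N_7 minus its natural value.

The intervention breaks the incoming arrows to N_4: N_4 <- max(N_1, N_2) - 3 no longer applies, and N_4 = 9.
N_3 = -2*N_2 + 2*N_1 - 4  [with N_2=-1, N_1=5]  = 8
N_5 = 3*N_2 + N_4 + 2  [with N_2=-1, N_4=9]  = 8
N_6 = 2*N_3 + N_1 + 2*N_5  [with N_3=8, N_1=5, N_5=8]  = 37
N_7 = max(N_5, N_6)  [with N_5=8, N_6=37]  = 37
Without intervention: N_3 = -2*N_2 + 2*N_1 - 4  [with N_2=-1, N_1=5]  = 8; N_4 = max(N_1, N_2) - 3  [with N_1=5, N_2=-1]  = 2; N_5 = 3*N_2 + N_4 + 2  [with N_2=-1, N_4=2]  = 1; N_6 = 2*N_3 + N_1 + 2*N_5  [with N_3=8, N_1=5, N_5=1]  = 23; N_7 = max(N_5, N_6)  [with N_5=1, N_6=23]  = 23.
Change = 37 − 23 = 14.

14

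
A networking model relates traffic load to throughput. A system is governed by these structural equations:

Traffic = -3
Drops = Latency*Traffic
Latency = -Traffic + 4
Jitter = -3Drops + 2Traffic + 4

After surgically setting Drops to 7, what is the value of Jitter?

The intervention breaks the incoming arrows to Drops: Drops = Latency*Traffic no longer applies, and Drops = 7.
Jitter = -3Drops + 2Traffic + 4  [with Drops=7, Traffic=-3]  = -23

-23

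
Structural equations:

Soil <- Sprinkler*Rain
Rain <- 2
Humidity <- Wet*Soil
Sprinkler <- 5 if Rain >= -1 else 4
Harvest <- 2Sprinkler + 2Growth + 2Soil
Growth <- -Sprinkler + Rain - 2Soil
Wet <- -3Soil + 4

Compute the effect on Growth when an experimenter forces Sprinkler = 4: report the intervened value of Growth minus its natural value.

do(Sprinkler=4) replaces the equation Sprinkler <- 5 if Rain >= -1 else 4 with the constant Sprinkler = 4.
Soil = Sprinkler*Rain  [with Sprinkler=4, Rain=2]  = 8
Growth = -Sprinkler + Rain - 2Soil  [with Sprinkler=4, Rain=2, Soil=8]  = -18
Without intervention: Sprinkler = 5 if Rain >= -1 else 4  [with Rain=2]  = 5; Soil = Sprinkler*Rain  [with Sprinkler=5, Rain=2]  = 10; Growth = -Sprinkler + Rain - 2Soil  [with Sprinkler=5, Rain=2, Soil=10]  = -23.
Change = -18 − (-23) = 5.

5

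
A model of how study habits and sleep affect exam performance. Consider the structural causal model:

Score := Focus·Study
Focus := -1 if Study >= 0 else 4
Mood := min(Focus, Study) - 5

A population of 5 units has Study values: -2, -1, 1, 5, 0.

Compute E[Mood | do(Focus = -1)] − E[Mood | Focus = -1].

The intervention sets Focus=-1 in all 5 units regardless of Study. Recomputing Mood per unit gives -7, -6, -6, -6, -6; average -6.2.
Observing Focus=-1 restricts to units where Focus's equation naturally yields -1: Study ∈ {1, 5, 0}. In that subpopulation Mood = -6, -6, -6, mean -6.
Difference = -6.2 − (-6) = -0.2.

-0.2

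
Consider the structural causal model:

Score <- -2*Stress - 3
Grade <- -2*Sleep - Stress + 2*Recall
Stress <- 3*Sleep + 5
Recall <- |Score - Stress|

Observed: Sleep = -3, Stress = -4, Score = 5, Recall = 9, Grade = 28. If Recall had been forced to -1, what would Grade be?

Intervening sets Recall = -1 and removes its equation (Recall <- |Score - Stress|).
Stress = 3*Sleep + 5  [with Sleep=-3]  = -4
Grade = -2*Sleep - Stress + 2*Recall  [with Sleep=-3, Stress=-4, Recall=-1]  = 8

8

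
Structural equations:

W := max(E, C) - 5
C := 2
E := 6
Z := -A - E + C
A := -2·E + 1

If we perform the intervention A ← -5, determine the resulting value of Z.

1

do(A=-5) replaces the equation A := -2·E + 1 with the constant A = -5.
Z = -A - E + C  [with A=-5, E=6, C=2]  = 1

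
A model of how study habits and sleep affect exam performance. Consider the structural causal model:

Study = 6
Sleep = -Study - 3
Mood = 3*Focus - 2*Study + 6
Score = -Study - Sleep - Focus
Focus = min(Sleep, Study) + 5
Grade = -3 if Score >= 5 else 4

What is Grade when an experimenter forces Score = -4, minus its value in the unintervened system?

Under do(Score=-4), the mechanism Score = -Study - Sleep - Focus is discarded; Score is fixed at -4.
Grade = -3 if Score >= 5 else 4  [with Score=-4]  = 4
Without intervention: Sleep = -Study - 3  [with Study=6]  = -9; Focus = min(Sleep, Study) + 5  [with Sleep=-9, Study=6]  = -4; Score = -Study - Sleep - Focus  [with Study=6, Sleep=-9, Focus=-4]  = 7; Grade = -3 if Score >= 5 else 4  [with Score=7]  = -3.
Change = 4 − (-3) = 7.

7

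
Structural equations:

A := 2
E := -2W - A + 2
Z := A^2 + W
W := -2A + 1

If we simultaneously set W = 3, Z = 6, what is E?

Setting W = 3, Z = 6 by intervention discards those variables' equations.
E = -2W - A + 2  [with W=3, A=2]  = -6

-6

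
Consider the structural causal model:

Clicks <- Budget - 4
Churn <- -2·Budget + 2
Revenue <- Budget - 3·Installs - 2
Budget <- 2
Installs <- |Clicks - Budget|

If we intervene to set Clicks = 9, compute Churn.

Under do(Clicks=9), the mechanism Clicks <- Budget - 4 is discarded; Clicks is fixed at 9.
Since Churn is not a descendant of the intervened variable, it is unaffected.
Churn = -2·Budget + 2  [with Budget=2]  = -2

-2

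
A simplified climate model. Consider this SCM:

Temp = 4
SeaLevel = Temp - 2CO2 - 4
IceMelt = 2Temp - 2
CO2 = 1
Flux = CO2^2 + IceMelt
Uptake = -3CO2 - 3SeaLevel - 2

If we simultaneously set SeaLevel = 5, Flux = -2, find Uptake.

The joint intervention fixes SeaLevel = 5, Flux = -2, removing each variable's own equation.
Uptake = -3CO2 - 3SeaLevel - 2  [with CO2=1, SeaLevel=5]  = -20

-20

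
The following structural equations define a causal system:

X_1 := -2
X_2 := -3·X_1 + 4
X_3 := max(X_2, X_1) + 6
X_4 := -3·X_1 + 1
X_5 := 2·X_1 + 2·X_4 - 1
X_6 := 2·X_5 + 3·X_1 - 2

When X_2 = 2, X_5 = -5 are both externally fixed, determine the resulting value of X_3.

8

Under do(X_2 = 2, X_5 = -5), each intervened variable's structural equation is replaced by its fixed value.
X_3 = max(X_2, X_1) + 6  [with X_2=2, X_1=-2]  = 8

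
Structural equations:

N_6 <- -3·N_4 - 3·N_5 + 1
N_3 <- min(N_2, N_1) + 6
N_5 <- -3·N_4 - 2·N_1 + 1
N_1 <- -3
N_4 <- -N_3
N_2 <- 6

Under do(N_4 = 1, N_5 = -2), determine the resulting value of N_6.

4

The joint intervention fixes N_4 = 1, N_5 = -2, removing each variable's own equation.
N_6 = -3·N_4 - 3·N_5 + 1  [with N_4=1, N_5=-2]  = 4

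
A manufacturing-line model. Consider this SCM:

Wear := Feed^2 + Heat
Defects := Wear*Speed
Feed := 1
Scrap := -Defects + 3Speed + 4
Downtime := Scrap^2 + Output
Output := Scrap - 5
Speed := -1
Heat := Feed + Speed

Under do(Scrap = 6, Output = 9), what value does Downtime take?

The joint intervention fixes Scrap = 6, Output = 9, removing each variable's own equation.
Downtime = Scrap^2 + Output  [with Scrap=6, Output=9]  = 45

45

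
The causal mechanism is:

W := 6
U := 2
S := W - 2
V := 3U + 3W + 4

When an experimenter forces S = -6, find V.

The intervention breaks the incoming arrows to S: S := W - 2 no longer applies, and S = -6.
V is not downstream of the intervention, so its value is determined by the original equations.
V = 3U + 3W + 4  [with U=2, W=6]  = 28

28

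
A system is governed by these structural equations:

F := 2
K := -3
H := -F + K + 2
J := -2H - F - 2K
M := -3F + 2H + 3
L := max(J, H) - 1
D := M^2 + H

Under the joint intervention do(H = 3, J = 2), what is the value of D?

12

Under do(H = 3, J = 2), each intervened variable's structural equation is replaced by its fixed value.
M = -3F + 2H + 3  [with F=2, H=3]  = 3
D = M^2 + H  [with M=3, H=3]  = 12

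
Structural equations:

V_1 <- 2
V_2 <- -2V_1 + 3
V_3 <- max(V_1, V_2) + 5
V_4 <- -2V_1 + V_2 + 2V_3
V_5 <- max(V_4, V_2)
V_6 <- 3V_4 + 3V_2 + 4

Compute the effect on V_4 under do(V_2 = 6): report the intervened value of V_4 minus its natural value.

15

Under do(V_2=6), the mechanism V_2 <- -2V_1 + 3 is discarded; V_2 is fixed at 6.
V_3 = max(V_1, V_2) + 5  [with V_1=2, V_2=6]  = 11
V_4 = -2V_1 + V_2 + 2V_3  [with V_1=2, V_2=6, V_3=11]  = 24
Without intervention: V_2 = -2V_1 + 3  [with V_1=2]  = -1; V_3 = max(V_1, V_2) + 5  [with V_1=2, V_2=-1]  = 7; V_4 = -2V_1 + V_2 + 2V_3  [with V_1=2, V_2=-1, V_3=7]  = 9.
Change = 24 − 9 = 15.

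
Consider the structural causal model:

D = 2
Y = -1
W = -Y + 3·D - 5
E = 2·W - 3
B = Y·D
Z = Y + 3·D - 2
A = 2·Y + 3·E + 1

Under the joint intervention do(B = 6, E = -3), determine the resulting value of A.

-10

Setting B = 6, E = -3 by intervention discards those variables' equations.
A = 2·Y + 3·E + 1  [with Y=-1, E=-3]  = -10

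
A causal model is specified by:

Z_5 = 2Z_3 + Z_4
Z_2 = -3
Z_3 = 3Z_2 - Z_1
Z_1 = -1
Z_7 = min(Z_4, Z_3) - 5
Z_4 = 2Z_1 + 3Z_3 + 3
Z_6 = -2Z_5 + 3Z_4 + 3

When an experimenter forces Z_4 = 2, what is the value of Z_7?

-13

The intervention breaks the incoming arrows to Z_4: Z_4 = 2Z_1 + 3Z_3 + 3 no longer applies, and Z_4 = 2.
Z_3 = 3Z_2 - Z_1  [with Z_2=-3, Z_1=-1]  = -8
Z_7 = min(Z_4, Z_3) - 5  [with Z_4=2, Z_3=-8]  = -13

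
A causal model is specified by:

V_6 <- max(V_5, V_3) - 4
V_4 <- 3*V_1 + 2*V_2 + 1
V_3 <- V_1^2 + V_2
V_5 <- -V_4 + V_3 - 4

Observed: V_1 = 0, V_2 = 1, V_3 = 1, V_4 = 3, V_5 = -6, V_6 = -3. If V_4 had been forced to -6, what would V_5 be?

Intervening sets V_4 = -6 and removes its equation (V_4 <- 3*V_1 + 2*V_2 + 1).
V_3 = V_1^2 + V_2  [with V_1=0, V_2=1]  = 1
V_5 = -V_4 + V_3 - 4  [with V_4=-6, V_3=1]  = 3

3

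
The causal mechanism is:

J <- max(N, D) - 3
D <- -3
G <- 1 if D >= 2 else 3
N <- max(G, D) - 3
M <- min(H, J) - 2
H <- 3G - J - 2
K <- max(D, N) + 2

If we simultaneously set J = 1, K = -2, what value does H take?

6

Setting J = 1, K = -2 by intervention discards those variables' equations.
G = 1 if D >= 2 else 3  [with D=-3]  = 3
H = 3G - J - 2  [with G=3, J=1]  = 6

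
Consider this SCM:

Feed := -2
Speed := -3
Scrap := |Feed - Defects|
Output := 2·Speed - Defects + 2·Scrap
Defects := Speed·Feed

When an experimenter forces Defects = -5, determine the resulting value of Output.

5

do(Defects=-5) replaces the equation Defects := Speed·Feed with the constant Defects = -5.
Scrap = |Feed - Defects|  [with Feed=-2, Defects=-5]  = 3
Output = 2·Speed - Defects + 2·Scrap  [with Speed=-3, Defects=-5, Scrap=3]  = 5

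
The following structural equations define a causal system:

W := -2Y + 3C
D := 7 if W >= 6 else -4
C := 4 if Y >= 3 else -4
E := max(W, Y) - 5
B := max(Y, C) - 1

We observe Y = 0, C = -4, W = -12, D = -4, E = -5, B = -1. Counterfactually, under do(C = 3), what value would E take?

4

do(C=3) replaces the equation C := 4 if Y >= 3 else -4 with the constant C = 3.
W = -2Y + 3C  [with Y=0, C=3]  = 9
E = max(W, Y) - 5  [with W=9, Y=0]  = 4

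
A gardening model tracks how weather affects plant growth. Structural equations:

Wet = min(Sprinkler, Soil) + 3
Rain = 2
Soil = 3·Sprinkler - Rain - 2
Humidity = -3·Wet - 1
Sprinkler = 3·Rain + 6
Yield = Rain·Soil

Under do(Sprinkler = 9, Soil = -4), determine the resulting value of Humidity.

Under do(Sprinkler = 9, Soil = -4), each intervened variable's structural equation is replaced by its fixed value.
Wet = min(Sprinkler, Soil) + 3  [with Sprinkler=9, Soil=-4]  = -1
Humidity = -3·Wet - 1  [with Wet=-1]  = 2

2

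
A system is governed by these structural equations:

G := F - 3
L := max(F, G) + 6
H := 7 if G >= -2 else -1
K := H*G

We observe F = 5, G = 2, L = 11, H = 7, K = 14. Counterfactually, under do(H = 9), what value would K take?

18

Intervening sets H = 9 and removes its equation (H := 7 if G >= -2 else -1).
G = F - 3  [with F=5]  = 2
K = H*G  [with H=9, G=2]  = 18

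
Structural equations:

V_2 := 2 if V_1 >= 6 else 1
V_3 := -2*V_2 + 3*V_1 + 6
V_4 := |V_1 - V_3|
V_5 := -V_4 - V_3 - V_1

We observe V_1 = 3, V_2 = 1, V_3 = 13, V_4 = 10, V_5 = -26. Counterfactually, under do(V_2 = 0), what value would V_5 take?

-30

do(V_2=0) replaces the equation V_2 := 2 if V_1 >= 6 else 1 with the constant V_2 = 0.
V_3 = -2*V_2 + 3*V_1 + 6  [with V_2=0, V_1=3]  = 15
V_4 = |V_1 - V_3|  [with V_1=3, V_3=15]  = 12
V_5 = -V_4 - V_3 - V_1  [with V_4=12, V_3=15, V_1=3]  = -30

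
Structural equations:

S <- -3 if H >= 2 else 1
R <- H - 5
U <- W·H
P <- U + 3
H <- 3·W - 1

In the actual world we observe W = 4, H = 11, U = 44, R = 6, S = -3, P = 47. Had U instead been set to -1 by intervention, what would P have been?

2

The intervention breaks the incoming arrows to U: U <- W·H no longer applies, and U = -1.
P = U + 3  [with U=-1]  = 2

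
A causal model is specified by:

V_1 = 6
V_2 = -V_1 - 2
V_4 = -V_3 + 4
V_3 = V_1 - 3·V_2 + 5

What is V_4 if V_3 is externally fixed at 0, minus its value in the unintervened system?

The intervention breaks the incoming arrows to V_3: V_3 = V_1 - 3·V_2 + 5 no longer applies, and V_3 = 0.
V_4 = -V_3 + 4  [with V_3=0]  = 4
Without intervention: V_2 = -V_1 - 2  [with V_1=6]  = -8; V_3 = V_1 - 3·V_2 + 5  [with V_1=6, V_2=-8]  = 35; V_4 = -V_3 + 4  [with V_3=35]  = -31.
Change = 4 − (-31) = 35.

35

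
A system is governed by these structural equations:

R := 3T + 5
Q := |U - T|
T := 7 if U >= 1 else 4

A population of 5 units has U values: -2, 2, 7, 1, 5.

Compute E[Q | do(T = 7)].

4.4

The intervention sets T=7 in all 5 units regardless of U. Recomputing Q per unit gives 9, 5, 0, 6, 2; average 4.4.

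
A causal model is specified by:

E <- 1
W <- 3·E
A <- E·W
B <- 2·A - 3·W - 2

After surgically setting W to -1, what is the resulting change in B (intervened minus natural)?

Under do(W=-1), the mechanism W <- 3·E is discarded; W is fixed at -1.
A = E·W  [with E=1, W=-1]  = -1
B = 2·A - 3·W - 2  [with A=-1, W=-1]  = -1
Without intervention: W = 3·E  [with E=1]  = 3; A = E·W  [with E=1, W=3]  = 3; B = 2·A - 3·W - 2  [with A=3, W=3]  = -5.
Change = -1 − (-5) = 4.

4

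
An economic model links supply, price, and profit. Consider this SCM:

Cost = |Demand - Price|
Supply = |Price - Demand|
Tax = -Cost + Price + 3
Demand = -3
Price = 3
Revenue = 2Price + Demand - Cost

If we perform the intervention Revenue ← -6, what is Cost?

6

The intervention breaks the incoming arrows to Revenue: Revenue = 2Price + Demand - Cost no longer applies, and Revenue = -6.
Since Cost is not a descendant of the intervened variable, it is unaffected.
Cost = |Demand - Price|  [with Demand=-3, Price=3]  = 6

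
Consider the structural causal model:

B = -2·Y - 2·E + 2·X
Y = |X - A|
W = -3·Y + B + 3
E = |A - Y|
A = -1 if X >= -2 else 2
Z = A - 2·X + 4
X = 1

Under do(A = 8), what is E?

1

do(A=8) replaces the equation A = -1 if X >= -2 else 2 with the constant A = 8.
Y = |X - A|  [with X=1, A=8]  = 7
E = |A - Y|  [with A=8, Y=7]  = 1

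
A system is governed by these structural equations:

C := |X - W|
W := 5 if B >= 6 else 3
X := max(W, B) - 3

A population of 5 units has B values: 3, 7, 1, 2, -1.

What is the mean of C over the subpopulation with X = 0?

3

Observing X=0 restricts to units where X's equation naturally yields 0: B ∈ {3, 1, 2, -1}. In that subpopulation C = 3, 3, 3, 3, mean 3.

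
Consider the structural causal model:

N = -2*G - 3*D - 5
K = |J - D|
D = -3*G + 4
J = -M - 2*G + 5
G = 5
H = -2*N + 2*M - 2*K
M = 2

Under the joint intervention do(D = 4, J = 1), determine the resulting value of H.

52

The joint intervention fixes D = 4, J = 1, removing each variable's own equation.
N = -2*G - 3*D - 5  [with G=5, D=4]  = -27
K = |J - D|  [with J=1, D=4]  = 3
H = -2*N + 2*M - 2*K  [with N=-27, M=2, K=3]  = 52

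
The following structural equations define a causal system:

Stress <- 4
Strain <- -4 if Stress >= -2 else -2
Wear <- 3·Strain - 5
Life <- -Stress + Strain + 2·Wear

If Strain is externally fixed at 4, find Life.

Under do(Strain=4), the mechanism Strain <- -4 if Stress >= -2 else -2 is discarded; Strain is fixed at 4.
Wear = 3·Strain - 5  [with Strain=4]  = 7
Life = -Stress + Strain + 2·Wear  [with Stress=4, Strain=4, Wear=7]  = 14

14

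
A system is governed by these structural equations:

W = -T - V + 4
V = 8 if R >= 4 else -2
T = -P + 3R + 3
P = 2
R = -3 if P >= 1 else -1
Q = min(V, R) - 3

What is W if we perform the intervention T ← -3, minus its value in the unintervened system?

-5

The intervention breaks the incoming arrows to T: T = -P + 3R + 3 no longer applies, and T = -3.
R = -3 if P >= 1 else -1  [with P=2]  = -3
V = 8 if R >= 4 else -2  [with R=-3]  = -2
W = -T - V + 4  [with T=-3, V=-2]  = 9
Without intervention: R = -3 if P >= 1 else -1  [with P=2]  = -3; T = -P + 3R + 3  [with P=2, R=-3]  = -8; V = 8 if R >= 4 else -2  [with R=-3]  = -2; W = -T - V + 4  [with T=-8, V=-2]  = 14.
Change = 9 − 14 = -5.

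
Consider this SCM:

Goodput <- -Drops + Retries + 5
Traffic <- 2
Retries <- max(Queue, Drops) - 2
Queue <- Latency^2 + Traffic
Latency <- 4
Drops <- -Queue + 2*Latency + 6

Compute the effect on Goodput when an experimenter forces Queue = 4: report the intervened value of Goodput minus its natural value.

The intervention breaks the incoming arrows to Queue: Queue <- Latency^2 + Traffic no longer applies, and Queue = 4.
Drops = -Queue + 2*Latency + 6  [with Queue=4, Latency=4]  = 10
Retries = max(Queue, Drops) - 2  [with Queue=4, Drops=10]  = 8
Goodput = -Drops + Retries + 5  [with Drops=10, Retries=8]  = 3
Without intervention: Queue = Latency^2 + Traffic  [with Latency=4, Traffic=2]  = 18; Drops = -Queue + 2*Latency + 6  [with Queue=18, Latency=4]  = -4; Retries = max(Queue, Drops) - 2  [with Queue=18, Drops=-4]  = 16; Goodput = -Drops + Retries + 5  [with Drops=-4, Retries=16]  = 25.
Change = 3 − 25 = -22.

-22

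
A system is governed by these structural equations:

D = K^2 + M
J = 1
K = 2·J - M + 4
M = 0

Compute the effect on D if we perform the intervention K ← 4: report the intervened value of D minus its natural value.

The intervention breaks the incoming arrows to K: K = 2·J - M + 4 no longer applies, and K = 4.
D = K^2 + M  [with K=4, M=0]  = 16
Without intervention: K = 2·J - M + 4  [with J=1, M=0]  = 6; D = K^2 + M  [with K=6, M=0]  = 36.
Change = 16 − 36 = -20.

-20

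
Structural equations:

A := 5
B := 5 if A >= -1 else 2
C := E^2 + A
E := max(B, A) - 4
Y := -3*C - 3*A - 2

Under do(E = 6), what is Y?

do(E=6) replaces the equation E := max(B, A) - 4 with the constant E = 6.
C = E^2 + A  [with E=6, A=5]  = 41
Y = -3*C - 3*A - 2  [with C=41, A=5]  = -140

-140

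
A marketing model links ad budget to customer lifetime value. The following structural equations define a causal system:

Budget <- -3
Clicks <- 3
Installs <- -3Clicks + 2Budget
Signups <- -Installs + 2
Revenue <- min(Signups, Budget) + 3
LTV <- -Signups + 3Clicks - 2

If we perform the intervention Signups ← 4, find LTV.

3

Under do(Signups=4), the mechanism Signups <- -Installs + 2 is discarded; Signups is fixed at 4.
LTV = -Signups + 3Clicks - 2  [with Signups=4, Clicks=3]  = 3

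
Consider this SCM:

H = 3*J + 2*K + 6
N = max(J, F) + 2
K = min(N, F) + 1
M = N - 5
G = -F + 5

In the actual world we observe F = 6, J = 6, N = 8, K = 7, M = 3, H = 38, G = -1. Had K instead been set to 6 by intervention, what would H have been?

36

Under do(K=6), the mechanism K = min(N, F) + 1 is discarded; K is fixed at 6.
H = 3*J + 2*K + 6  [with J=6, K=6]  = 36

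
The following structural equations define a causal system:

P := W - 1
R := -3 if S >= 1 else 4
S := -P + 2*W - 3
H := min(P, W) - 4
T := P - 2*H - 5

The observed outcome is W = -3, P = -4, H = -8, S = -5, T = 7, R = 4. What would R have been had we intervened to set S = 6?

-3

Under do(S=6), the mechanism S := -P + 2*W - 3 is discarded; S is fixed at 6.
R = -3 if S >= 1 else 4  [with S=6]  = -3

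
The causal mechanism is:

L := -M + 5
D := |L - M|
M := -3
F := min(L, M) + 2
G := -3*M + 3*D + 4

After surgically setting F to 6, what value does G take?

The intervention breaks the incoming arrows to F: F := min(L, M) + 2 no longer applies, and F = 6.
Since G is not a descendant of the intervened variable, it is unaffected.
L = -M + 5  [with M=-3]  = 8
D = |L - M|  [with L=8, M=-3]  = 11
G = -3*M + 3*D + 4  [with M=-3, D=11]  = 46

46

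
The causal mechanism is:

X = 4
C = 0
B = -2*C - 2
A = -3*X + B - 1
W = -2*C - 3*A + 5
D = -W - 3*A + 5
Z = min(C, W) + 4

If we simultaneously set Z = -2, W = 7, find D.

43

Setting Z = -2, W = 7 by intervention discards those variables' equations.
B = -2*C - 2  [with C=0]  = -2
A = -3*X + B - 1  [with X=4, B=-2]  = -15
D = -W - 3*A + 5  [with W=7, A=-15]  = 43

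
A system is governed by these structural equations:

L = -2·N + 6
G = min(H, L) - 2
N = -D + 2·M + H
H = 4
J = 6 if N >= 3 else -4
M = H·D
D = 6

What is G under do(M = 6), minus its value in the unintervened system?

The intervention breaks the incoming arrows to M: M = H·D no longer applies, and M = 6.
N = -D + 2·M + H  [with D=6, M=6, H=4]  = 10
L = -2·N + 6  [with N=10]  = -14
G = min(H, L) - 2  [with H=4, L=-14]  = -16
Without intervention: M = H·D  [with H=4, D=6]  = 24; N = -D + 2·M + H  [with D=6, M=24, H=4]  = 46; L = -2·N + 6  [with N=46]  = -86; G = min(H, L) - 2  [with H=4, L=-86]  = -88.
Change = -16 − (-88) = 72.

72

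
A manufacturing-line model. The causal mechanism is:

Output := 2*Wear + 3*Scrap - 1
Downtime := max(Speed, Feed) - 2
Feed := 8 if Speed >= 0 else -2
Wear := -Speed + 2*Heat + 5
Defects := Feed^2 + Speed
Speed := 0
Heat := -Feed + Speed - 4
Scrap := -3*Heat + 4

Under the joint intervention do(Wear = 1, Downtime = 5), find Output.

Setting Wear = 1, Downtime = 5 by intervention discards those variables' equations.
Feed = 8 if Speed >= 0 else -2  [with Speed=0]  = 8
Heat = -Feed + Speed - 4  [with Feed=8, Speed=0]  = -12
Scrap = -3*Heat + 4  [with Heat=-12]  = 40
Output = 2*Wear + 3*Scrap - 1  [with Wear=1, Scrap=40]  = 121

121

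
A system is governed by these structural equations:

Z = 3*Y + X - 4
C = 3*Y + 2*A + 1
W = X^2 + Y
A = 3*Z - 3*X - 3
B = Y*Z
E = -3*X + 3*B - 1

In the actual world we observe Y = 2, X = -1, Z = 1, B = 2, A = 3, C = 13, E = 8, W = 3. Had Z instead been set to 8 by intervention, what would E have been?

The intervention breaks the incoming arrows to Z: Z = 3*Y + X - 4 no longer applies, and Z = 8.
B = Y*Z  [with Y=2, Z=8]  = 16
E = -3*X + 3*B - 1  [with X=-1, B=16]  = 50

50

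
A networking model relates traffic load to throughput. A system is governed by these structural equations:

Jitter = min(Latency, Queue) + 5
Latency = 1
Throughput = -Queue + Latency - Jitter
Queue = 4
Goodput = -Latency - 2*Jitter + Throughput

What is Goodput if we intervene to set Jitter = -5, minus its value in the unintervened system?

do(Jitter=-5) replaces the equation Jitter = min(Latency, Queue) + 5 with the constant Jitter = -5.
Throughput = -Queue + Latency - Jitter  [with Queue=4, Latency=1, Jitter=-5]  = 2
Goodput = -Latency - 2*Jitter + Throughput  [with Latency=1, Jitter=-5, Throughput=2]  = 11
Without intervention: Jitter = min(Latency, Queue) + 5  [with Latency=1, Queue=4]  = 6; Throughput = -Queue + Latency - Jitter  [with Queue=4, Latency=1, Jitter=6]  = -9; Goodput = -Latency - 2*Jitter + Throughput  [with Latency=1, Jitter=6, Throughput=-9]  = -22.
Change = 11 − (-22) = 33.

33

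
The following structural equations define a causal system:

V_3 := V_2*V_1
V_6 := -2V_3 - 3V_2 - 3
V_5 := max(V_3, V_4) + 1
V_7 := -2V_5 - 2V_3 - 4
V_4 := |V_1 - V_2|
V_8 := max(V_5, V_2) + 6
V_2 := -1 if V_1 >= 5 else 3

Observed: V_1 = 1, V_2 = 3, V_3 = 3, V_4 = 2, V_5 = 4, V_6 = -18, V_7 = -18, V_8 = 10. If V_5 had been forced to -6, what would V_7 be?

2

Under do(V_5=-6), the mechanism V_5 := max(V_3, V_4) + 1 is discarded; V_5 is fixed at -6.
V_2 = -1 if V_1 >= 5 else 3  [with V_1=1]  = 3
V_3 = V_2*V_1  [with V_2=3, V_1=1]  = 3
V_7 = -2V_5 - 2V_3 - 4  [with V_5=-6, V_3=3]  = 2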